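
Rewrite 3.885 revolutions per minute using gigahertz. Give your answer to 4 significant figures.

6.475 × 10^-11 GHz

1 revolution per minute = 1.66667 × 10^-11 gigahertz.
So 3.885 × 1.66667 × 10^-11 ≈ 6.475 × 10^-11 GHz.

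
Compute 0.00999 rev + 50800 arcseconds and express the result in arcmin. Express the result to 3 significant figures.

0.00999 rev = 215.784 arcmin and 50800 arcsec = 846.667 arcmin.
215.784 + 846.667 ≈ 1060 arcmin.

1060 arcmin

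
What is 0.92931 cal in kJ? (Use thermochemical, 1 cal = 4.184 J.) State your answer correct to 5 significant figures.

1 calorie = 0.00418400 kJ.
So 0.92931 × 0.00418400 ≈ 0.0038882 kJ.

0.0038882 kilojoules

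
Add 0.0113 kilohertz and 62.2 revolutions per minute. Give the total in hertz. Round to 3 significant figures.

12.3 Hz

0.0113 kHz = 11.3000 Hz and 62.2 rpm = 1.03667 Hz.
11.3000 + 1.03667 ≈ 12.3 Hz.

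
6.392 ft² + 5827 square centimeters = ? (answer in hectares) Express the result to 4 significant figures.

0.0001177 ha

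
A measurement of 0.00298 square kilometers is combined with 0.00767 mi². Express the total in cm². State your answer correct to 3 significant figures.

0.00298 km² = 2.98000 × 10^7 cm² and 0.00767 mi² = 1.98652 × 10^8 cm².
2.98000 × 10^7 + 1.98652 × 10^8 ≈ 2.28 × 10^8 cm².

2.28 × 10^8 square centimeters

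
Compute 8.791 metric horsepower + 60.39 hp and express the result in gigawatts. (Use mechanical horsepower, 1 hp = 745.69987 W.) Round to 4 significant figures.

5.150e-5 GW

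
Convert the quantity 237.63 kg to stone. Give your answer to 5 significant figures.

37.420 stone

1 kilogram = 0.157473 stone.
Then 237.63 × 0.157473 ≈ 37.420 st.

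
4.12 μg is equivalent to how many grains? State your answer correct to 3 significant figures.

1 microgram = 1.54324 × 10^-5 gr.
Then 4.12 × 1.54324 × 10^-5 ≈ 6.36 × 10^-5 gr.

6.36 × 10^-5 gr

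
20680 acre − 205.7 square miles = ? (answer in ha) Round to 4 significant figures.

-44910 ha

20680 acre = 8368.90 ha and 205.7 mi² = 53276.1 ha.
8368.90 − 53276.1 ≈ -44910 ha.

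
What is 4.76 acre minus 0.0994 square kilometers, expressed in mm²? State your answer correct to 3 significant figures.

4.76 acre = 1.92630 × 10^10 mm² and 0.0994 km² = 9.94000 × 10^10 mm².
1.92630 × 10^10 − 9.94000 × 10^10 ≈ -8.01 × 10^10 mm².

-8.01 × 10^10 mm²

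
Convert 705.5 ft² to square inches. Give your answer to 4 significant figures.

101600 in²

1 square foot = 144.000 square inches.
Then 705.5 × 144.000 ≈ 101600 in².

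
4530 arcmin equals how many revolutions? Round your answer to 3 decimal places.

0.210 revolutions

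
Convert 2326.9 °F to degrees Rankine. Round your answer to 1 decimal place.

2786.6 degrees Rankine

°R = °F + 459.67.
Applying the formula gives 2786.6 °R.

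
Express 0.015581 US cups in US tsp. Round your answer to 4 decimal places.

1 US cup = 48.0000 US teaspoons.
0.015581 × 48.0000 ≈ 0.7479 US tsp.

0.7479 US tsp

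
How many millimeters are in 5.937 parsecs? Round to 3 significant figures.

1.83 × 10^20 mm

1 parsec = 3.08568 × 10^19 mm.
Thus 5.937 × 3.08568 × 10^19 ≈ 1.83 × 10^20 mm.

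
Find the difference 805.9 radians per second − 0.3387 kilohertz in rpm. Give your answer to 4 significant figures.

-12630 rpm

805.9 rad/s = 7695.78 rpm and 0.3387 kHz = 20322.0 rpm.
7695.78 − 20322.0 ≈ -12630 rpm.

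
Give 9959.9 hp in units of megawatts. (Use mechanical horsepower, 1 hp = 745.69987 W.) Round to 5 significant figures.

1 horsepower = 0.000745700 megawatts.
Thus 9959.9 × 0.000745700 ≈ 7.4271 MW.

7.4271 MW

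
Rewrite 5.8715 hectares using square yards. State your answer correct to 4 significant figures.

70220 square yards

1 hectare = 11959.9 square yards.
5.8715 × 11959.9 ≈ 70220 yd².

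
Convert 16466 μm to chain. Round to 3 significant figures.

1 micrometer = 4.97097e-8 chain.
So 16466 × 4.97097e-8 ≈ 0.000819 chain.

0.000819 chain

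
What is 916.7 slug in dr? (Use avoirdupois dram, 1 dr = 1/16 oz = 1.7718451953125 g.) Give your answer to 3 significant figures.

7.55e+6 dr

1 slug = 8236.56 drams.
Then 916.7 × 8236.56 ≈ 7.55e+6 dr.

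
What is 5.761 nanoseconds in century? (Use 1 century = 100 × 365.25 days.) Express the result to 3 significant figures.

1.83 × 10^-18 century

1 ns = 3.16881 × 10^-19 centuries.
5.761 × 3.16881 × 10^-19 ≈ 1.83 × 10^-18 century.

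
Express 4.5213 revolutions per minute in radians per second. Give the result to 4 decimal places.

0.4735 rad/s

1 revolution per minute = 0.104720 rad/s.
4.5213 × 0.104720 ≈ 0.4735 rad/s.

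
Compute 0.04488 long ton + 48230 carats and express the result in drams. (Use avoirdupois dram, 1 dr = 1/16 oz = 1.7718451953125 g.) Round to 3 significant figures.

0.04488 long ton = 25736.0 dr and 48230 ct = 5444.04 dr.
25736.0 + 5444.04 ≈ 31200 dr.

31200 dr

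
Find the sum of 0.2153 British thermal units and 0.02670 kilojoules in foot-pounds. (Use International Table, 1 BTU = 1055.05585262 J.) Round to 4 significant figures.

187.2 ft·lbf

0.2153 BTU = 167.540 ft·lbf and 0.02670 kJ = 19.6929 ft·lbf.
167.540 + 19.6929 ≈ 187.2 ft·lbf.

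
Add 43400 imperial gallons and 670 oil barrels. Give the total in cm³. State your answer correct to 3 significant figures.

43400 imp gal = 1.97300e+8 cm³ and 670 bbl = 1.06521e+8 cm³.
1.97300e+8 + 1.06521e+8 ≈ 3.04e+8 cm³.

3.04e+8 cubic centimeters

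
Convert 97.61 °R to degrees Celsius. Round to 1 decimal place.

°R = (°C + 273.15) × 9/5.
Applying the formula gives -218.9 °C.

-218.9 °C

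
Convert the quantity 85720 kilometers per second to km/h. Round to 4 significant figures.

1 km/s = 3600.00 kilometers per hour.
Then 85720 × 3600.00 ≈ 3.086e+8 km/h.

3.086e+8 kilometers per hour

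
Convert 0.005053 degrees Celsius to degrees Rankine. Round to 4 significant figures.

°R = (°C + 273.15) × 9/5.
Applying the formula gives 491.7 °R.

491.7 °R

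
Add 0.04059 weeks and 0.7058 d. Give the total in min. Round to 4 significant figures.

0.04059 wk = 409.147 min and 0.7058 d = 1016.35 min.
409.147 + 1016.35 ≈ 1425 min.

1425 min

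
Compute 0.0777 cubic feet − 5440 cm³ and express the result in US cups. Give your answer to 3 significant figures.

0.0777 ft³ = 9.29978 US cup and 5440 cm³ = 22.9935 US cup.
9.29978 − 22.9935 ≈ -13.7 US cup.

-13.7 US cup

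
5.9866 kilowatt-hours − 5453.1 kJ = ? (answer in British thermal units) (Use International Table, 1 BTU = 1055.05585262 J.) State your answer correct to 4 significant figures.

15260 British thermal units

5.9866 kWh = 20427.1 BTU and 5453.1 kJ = 5168.54 BTU.
20427.1 − 5168.54 ≈ 15260 BTU.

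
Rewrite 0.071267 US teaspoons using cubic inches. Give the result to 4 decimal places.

0.0214 cubic inches

1 US teaspoon = 0.300781 in³.
So 0.071267 × 0.300781 ≈ 0.0214 in³.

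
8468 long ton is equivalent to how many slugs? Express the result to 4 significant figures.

1 long ton = 69.6213 slug.
Then 8468 × 69.6213 ≈ 589600 slug.

589600 slugs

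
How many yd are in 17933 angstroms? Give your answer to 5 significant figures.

1.9612e-6 yd

1 Å = 1.09361e-10 yards.
So 17933 × 1.09361e-10 ≈ 1.9612e-6 yd.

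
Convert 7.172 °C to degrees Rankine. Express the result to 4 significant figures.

504.6 degrees Rankine

°R = (°C + 273.15) × 9/5.
Applying the formula gives 504.6 °R.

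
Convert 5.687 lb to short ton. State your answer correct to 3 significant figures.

0.00284 short ton

1 lb = 0.000500000 short ton.
Thus 5.687 × 0.000500000 ≈ 0.00284 short ton.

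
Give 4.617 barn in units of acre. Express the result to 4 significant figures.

1.141 × 10^-31 acre

1 barn = 2.47105 × 10^-32 acres.
So 4.617 × 2.47105 × 10^-32 ≈ 1.141 × 10^-31 acre.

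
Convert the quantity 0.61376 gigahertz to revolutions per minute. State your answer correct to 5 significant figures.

1 GHz = 6.00000e+10 rpm.
So 0.61376 × 6.00000e+10 ≈ 3.6826e+10 rpm.

3.6826e+10 rpm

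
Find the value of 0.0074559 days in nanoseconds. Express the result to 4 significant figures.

6.442 × 10^11 ns

1 day = 8.64000 × 10^13 nanoseconds.
So 0.0074559 × 8.64000 × 10^13 ≈ 6.442 × 10^11 ns.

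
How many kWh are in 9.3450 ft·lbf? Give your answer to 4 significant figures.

3.519e-6 kWh

1 foot-pound = 3.76616e-7 kWh.
Thus 9.3450 × 3.76616e-7 ≈ 3.519e-6 kWh.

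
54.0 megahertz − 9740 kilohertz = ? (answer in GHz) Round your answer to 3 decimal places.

54.0 MHz = 0.0540000 GHz and 9740 kHz = 0.00974000 GHz.
0.0540000 − 0.00974000 ≈ 0.044 GHz.

0.044 GHz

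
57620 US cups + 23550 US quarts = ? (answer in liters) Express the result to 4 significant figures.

35920 L

57620 US cup = 13632.2 L and 23550 US qt = 22286.6 L.
13632.2 + 22286.6 ≈ 35920 L.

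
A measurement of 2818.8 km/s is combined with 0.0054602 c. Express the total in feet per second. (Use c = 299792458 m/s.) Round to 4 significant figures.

1.462e+7 ft/s

2818.8 km/s = 9.24803e+6 ft/s and 0.0054602 c = 5.37049e+6 ft/s.
9.24803e+6 + 5.37049e+6 ≈ 1.462e+7 ft/s.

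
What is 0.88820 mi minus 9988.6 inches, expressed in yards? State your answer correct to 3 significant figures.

0.88820 mi = 1563.23 yd and 9988.6 in = 277.461 yd.
1563.23 − 277.461 ≈ 1290 yd.

1290 yd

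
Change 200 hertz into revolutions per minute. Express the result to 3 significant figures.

12000 revolutions per minute

1 hertz = 60.0000 revolutions per minute.
Then 200 × 60.0000 ≈ 12000 rpm.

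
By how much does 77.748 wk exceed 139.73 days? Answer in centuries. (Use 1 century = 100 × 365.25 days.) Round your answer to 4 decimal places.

0.0111 century

77.748 wk = 0.0149004 century and 139.73 d = 0.00382560 century.
0.0149004 − 0.00382560 ≈ 0.0111 century.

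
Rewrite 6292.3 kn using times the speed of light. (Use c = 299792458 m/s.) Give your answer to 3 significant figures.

1 knot = 1.71600 × 10^-9 times the speed of light.
Thus 6292.3 × 1.71600 × 10^-9 ≈ 1.08 × 10^-5 c.

1.08 × 10^-5 c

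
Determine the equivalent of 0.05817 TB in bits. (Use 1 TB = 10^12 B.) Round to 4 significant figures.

4.654 × 10^11 bit

1 TB = 8.00000 × 10^12 bit.
0.05817 × 8.00000 × 10^12 ≈ 4.654 × 10^11 bit.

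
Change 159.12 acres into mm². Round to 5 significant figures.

6.4394 × 10^11 square millimeters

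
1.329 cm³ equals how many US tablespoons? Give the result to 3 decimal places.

1 cubic centimeter = 0.0676280 US tbsp.
Then 1.329 × 0.0676280 ≈ 0.090 US tbsp.

0.090 US tbsp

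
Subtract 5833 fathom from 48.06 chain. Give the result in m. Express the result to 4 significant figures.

-9701 m

48.06 chain = 966.813 m and 5833 fathom = 10667.4 m.
966.813 − 10667.4 ≈ -9701 m.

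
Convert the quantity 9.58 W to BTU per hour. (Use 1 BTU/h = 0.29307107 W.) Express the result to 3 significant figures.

32.7 BTU/h

1 watt = 3.41214 BTU/h.
Then 9.58 × 3.41214 ≈ 32.7 BTU/h.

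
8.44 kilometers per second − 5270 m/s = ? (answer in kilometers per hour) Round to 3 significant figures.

11400 kilometers per hour

8.44 km/s = 30384.0 km/h and 5270 m/s = 18972.0 km/h.
30384.0 − 18972.0 ≈ 11400 km/h.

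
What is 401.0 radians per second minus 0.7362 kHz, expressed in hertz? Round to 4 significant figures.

-672.4 Hz

401.0 rad/s = 63.8211 Hz and 0.7362 kHz = 736.200 Hz.
63.8211 − 736.200 ≈ -672.4 Hz.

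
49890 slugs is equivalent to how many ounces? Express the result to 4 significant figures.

2.568 × 10^7 oz

1 slug = 514.785 oz.
49890 × 514.785 ≈ 2.568 × 10^7 oz.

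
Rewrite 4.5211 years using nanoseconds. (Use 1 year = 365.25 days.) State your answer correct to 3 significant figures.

1.43 × 10^17 ns

1 year = 3.15576 × 10^16 ns.
Thus 4.5211 × 3.15576 × 10^16 ≈ 1.43 × 10^17 ns.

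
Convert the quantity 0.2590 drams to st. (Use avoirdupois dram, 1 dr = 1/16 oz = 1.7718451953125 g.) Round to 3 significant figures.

1 dr = 0.000279018 st.
0.2590 × 0.000279018 ≈ 7.23 × 10^-5 st.

7.23 × 10^-5 stone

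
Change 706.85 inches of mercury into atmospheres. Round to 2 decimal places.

1 inHg = 0.0334211 atm.
Then 706.85 × 0.0334211 ≈ 23.62 atm.

23.62 atmospheres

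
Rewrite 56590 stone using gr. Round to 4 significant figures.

1 stone = 98000.0 grains.
56590 × 98000.0 ≈ 5.546 × 10^9 gr.

5.546 × 10^9 gr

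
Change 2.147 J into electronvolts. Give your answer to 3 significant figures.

1.34e+19 eV

1 joule = 6.24151e+18 electronvolts.
Then 2.147 × 6.24151e+18 ≈ 1.34e+19 eV.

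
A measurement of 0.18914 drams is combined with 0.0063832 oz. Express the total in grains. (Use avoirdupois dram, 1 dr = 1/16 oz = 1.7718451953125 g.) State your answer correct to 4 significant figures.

7.964 grains

0.18914 dr = 5.17180 gr and 0.0063832 oz = 2.79265 gr.
5.17180 + 2.79265 ≈ 7.964 gr.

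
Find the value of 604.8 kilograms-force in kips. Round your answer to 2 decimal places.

1 kilogram-force = 0.00220462 kips.
604.8 × 0.00220462 ≈ 1.33 kip.

1.33 kips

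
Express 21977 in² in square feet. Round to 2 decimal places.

1 in² = 0.00694444 ft².
21977 × 0.00694444 ≈ 152.62 ft².

152.62 square feet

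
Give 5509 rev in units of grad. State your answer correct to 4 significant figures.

1 rev = 400.000 gradians.
So 5509 × 400.000 ≈ 2.204 × 10^6 grad.

2.204 × 10^6 grad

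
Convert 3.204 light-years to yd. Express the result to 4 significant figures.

3.315e+16 yd

1 ly = 1.03464e+16 yards.
So 3.204 × 1.03464e+16 ≈ 3.315e+16 yd.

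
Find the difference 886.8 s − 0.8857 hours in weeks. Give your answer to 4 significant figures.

-0.003806 weeks

886.8 s = 0.00146627 wk and 0.8857 h = 0.00527202 wk.
0.00146627 − 0.00527202 ≈ -0.003806 wk.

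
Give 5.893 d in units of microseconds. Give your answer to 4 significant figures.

5.092 × 10^11 μs

1 day = 8.64000 × 10^10 microseconds.
5.893 × 8.64000 × 10^10 ≈ 5.092 × 10^11 μs.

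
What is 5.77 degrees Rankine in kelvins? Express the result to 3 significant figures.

°R = K × 9/5.
Applying the formula gives 3.21 K.

3.21 K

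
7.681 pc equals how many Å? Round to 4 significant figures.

1 parsec = 3.08568e+26 Å.
So 7.681 × 3.08568e+26 ≈ 2.370e+27 Å.

2.370e+27 Å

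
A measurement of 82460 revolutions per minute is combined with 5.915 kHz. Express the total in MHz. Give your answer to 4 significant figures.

82460 rpm = 0.00137433 MHz and 5.915 kHz = 0.00591500 MHz.
0.00137433 + 0.00591500 ≈ 0.007289 MHz.

0.007289 megahertz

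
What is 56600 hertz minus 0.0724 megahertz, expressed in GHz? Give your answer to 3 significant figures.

-1.58e-5 GHz

56600 Hz = 5.66000e-5 GHz and 0.0724 MHz = 7.24000e-5 GHz.
5.66000e-5 − 7.24000e-5 ≈ -1.58e-5 GHz.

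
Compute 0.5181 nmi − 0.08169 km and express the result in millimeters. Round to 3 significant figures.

878000 mm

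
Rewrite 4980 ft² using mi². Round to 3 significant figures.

1 ft² = 3.58701 × 10^-8 square miles.
Thus 4980 × 3.58701 × 10^-8 ≈ 0.000179 mi².

0.000179 square miles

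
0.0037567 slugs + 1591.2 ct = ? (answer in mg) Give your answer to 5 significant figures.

0.0037567 slug = 54824.9 mg and 1591.2 ct = 318240 mg.
54824.9 + 318240 ≈ 373060 mg.

373060 mg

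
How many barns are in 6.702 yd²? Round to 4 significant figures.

1 square yard = 8.36127 × 10^27 barn.
So 6.702 × 8.36127 × 10^27 ≈ 5.604 × 10^28 barn.

5.604 × 10^28 barn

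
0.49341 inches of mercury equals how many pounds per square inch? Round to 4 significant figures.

1 inch of mercury = 0.491154 pounds per square inch.
0.49341 × 0.491154 ≈ 0.2423 psi.

0.2423 psi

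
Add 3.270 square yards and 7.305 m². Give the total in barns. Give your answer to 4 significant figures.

3.270 yd² = 2.73414 × 10^28 barn and 7.305 m² = 7.30500 × 10^28 barn.
2.73414 × 10^28 + 7.30500 × 10^28 ≈ 1.004 × 10^29 barn.

1.004 × 10^29 barn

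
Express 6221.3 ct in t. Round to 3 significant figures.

1 carat = 2.00000e-7 t.
6221.3 × 2.00000e-7 ≈ 0.00124 t.

0.00124 metric tons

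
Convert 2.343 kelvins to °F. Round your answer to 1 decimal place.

K = (°F + 459.67) × 5/9.
Applying the formula gives -455.5 °F.

-455.5 °F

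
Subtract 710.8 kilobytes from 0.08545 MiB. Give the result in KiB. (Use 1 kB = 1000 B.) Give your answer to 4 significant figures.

0.08545 MiB = 87.5008 KiB and 710.8 kB = 694.141 KiB.
87.5008 − 694.141 ≈ -606.6 KiB.

-606.6 KiB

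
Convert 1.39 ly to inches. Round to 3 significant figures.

5.18 × 10^17 inches

1 ly = 3.72470 × 10^17 inches.
Then 1.39 × 3.72470 × 10^17 ≈ 5.18 × 10^17 in.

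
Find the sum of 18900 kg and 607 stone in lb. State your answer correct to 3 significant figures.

18900 kg = 41667.4 lb and 607 st = 8498.00 lb.
41667.4 + 8498.00 ≈ 50200 lb.

50200 lb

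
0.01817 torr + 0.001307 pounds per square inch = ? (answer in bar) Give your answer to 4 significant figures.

0.01817 torr = 2.42247 × 10^-5 bar and 0.001307 psi = 9.01145 × 10^-5 bar.
2.42247 × 10^-5 + 9.01145 × 10^-5 ≈ 0.0001143 bar.

0.0001143 bar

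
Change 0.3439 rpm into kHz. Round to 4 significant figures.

1 rpm = 1.66667 × 10^-5 kHz.
Thus 0.3439 × 1.66667 × 10^-5 ≈ 5.732 × 10^-6 kHz.

5.732 × 10^-6 kHz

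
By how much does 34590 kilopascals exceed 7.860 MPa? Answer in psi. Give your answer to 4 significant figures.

3877 pounds per square inch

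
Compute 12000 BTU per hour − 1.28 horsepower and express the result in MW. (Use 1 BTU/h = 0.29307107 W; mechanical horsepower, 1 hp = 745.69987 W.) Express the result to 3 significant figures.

0.00256 MW

12000 BTU/h = 0.00351685 MW and 1.28 hp = 0.000954496 MW.
0.00351685 − 0.000954496 ≈ 0.00256 MW.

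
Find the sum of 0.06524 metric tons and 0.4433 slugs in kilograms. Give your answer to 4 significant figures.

71.71 kg

0.06524 t = 65.2400 kg and 0.4433 slug = 6.46948 kg.
65.2400 + 6.46948 ≈ 71.71 kg.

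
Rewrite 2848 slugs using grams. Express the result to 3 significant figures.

4.16e+7 g

1 slug = 14593.9 g.
So 2848 × 14593.9 ≈ 4.16e+7 g.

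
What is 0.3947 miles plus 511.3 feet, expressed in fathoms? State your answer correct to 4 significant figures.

432.6 fathoms

0.3947 mi = 347.336 fathom and 511.3 ft = 85.2167 fathom.
347.336 + 85.2167 ≈ 432.6 fathom.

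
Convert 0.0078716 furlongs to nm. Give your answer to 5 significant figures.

1 furlong = 2.01168 × 10^11 nanometers.
Thus 0.0078716 × 2.01168 × 10^11 ≈ 1.5835 × 10^9 nm.

1.5835 × 10^9 nanometers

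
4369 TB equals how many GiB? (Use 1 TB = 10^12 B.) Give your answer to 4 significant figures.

1 TB = 931.323 gibibytes.
Then 4369 × 931.323 ≈ 4.069 × 10^6 GiB.

4.069 × 10^6 GiB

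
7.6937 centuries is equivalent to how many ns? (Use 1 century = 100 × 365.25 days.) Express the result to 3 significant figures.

2.43 × 10^19 ns

1 century = 3.15576 × 10^18 ns.
Thus 7.6937 × 3.15576 × 10^18 ≈ 2.43 × 10^19 ns.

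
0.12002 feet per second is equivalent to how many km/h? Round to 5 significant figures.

0.13170 kilometers per hour

1 ft/s = 1.09728 kilometers per hour.
0.12002 × 1.09728 ≈ 0.13170 km/h.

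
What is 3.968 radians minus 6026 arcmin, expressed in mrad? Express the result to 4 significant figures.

3.968 rad = 3968.00 mrad and 6026 arcmin = 1752.89 mrad.
3968.00 − 1752.89 ≈ 2215 mrad.

2215 mrad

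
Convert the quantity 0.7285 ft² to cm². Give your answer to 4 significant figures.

676.8 cm²

1 square foot = 929.030 cm².
0.7285 × 929.030 ≈ 676.8 cm².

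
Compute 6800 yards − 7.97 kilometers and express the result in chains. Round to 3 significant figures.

-87.1 chain

6800 yd = 309.091 chain and 7.97 km = 396.186 chain.
309.091 − 396.186 ≈ -87.1 chain.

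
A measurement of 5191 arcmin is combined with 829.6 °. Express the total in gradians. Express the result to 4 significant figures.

1018 grad

5191 arcmin = 96.1296 grad and 829.6 ° = 921.778 grad.
96.1296 + 921.778 ≈ 1018 grad.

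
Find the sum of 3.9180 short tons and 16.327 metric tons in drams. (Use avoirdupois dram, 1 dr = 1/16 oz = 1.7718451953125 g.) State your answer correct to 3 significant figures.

3.9180 short ton = 2.00602e+6 dr and 16.327 t = 9.21469e+6 dr.
2.00602e+6 + 9.21469e+6 ≈ 1.12e+7 dr.

1.12e+7 dr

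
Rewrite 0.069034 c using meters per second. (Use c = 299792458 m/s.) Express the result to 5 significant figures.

2.0696e+7 m/s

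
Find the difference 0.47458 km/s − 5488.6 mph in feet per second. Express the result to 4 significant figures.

-6493 ft/s

0.47458 km/s = 1557.02 ft/s and 5488.6 mph = 8049.95 ft/s.
1557.02 − 8049.95 ≈ -6493 ft/s.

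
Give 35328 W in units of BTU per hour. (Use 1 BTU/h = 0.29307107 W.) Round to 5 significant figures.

1 W = 3.41214 BTU/h.
35328 × 3.41214 ≈ 120540 BTU/h.

120540 BTU/h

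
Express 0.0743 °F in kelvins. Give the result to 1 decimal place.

K = (°F + 459.67) × 5/9.
Applying the formula gives 255.4 K.

255.4 kelvins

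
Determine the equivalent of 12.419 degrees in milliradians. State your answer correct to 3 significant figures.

217 milliradians

1 ° = 17.4533 milliradians.
Thus 12.419 × 17.4533 ≈ 217 mrad.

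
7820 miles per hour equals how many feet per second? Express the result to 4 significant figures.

1 mile per hour = 1.46667 ft/s.
Then 7820 × 1.46667 ≈ 11470 ft/s.

11470 feet per second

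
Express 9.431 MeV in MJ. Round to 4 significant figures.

1.511 × 10^-18 MJ

1 MeV = 1.60218 × 10^-19 MJ.
9.431 × 1.60218 × 10^-19 ≈ 1.511 × 10^-18 MJ.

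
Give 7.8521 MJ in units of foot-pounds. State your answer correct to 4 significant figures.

1 megajoule = 737562 ft·lbf.
Thus 7.8521 × 737562 ≈ 5.791 × 10^6 ft·lbf.

5.791 × 10^6 ft·lbf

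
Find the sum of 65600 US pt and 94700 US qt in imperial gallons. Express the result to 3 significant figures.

65600 US pt = 6827.93 imp gal and 94700 US qt = 19713.6 imp gal.
6827.93 + 19713.6 ≈ 26500 imp gal.

26500 imp gal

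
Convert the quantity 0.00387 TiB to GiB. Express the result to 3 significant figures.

1 tebibyte = 1024.00 gibibytes.
0.00387 × 1024.00 ≈ 3.96 GiB.

3.96 GiB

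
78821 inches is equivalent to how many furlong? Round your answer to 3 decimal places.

1 in = 0.000126263 furlong.
Then 78821 × 0.000126263 ≈ 9.952 furlong.

9.952 furlong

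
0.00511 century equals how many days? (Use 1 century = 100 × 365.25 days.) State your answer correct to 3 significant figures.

1 century = 36525.0 d.
So 0.00511 × 36525.0 ≈ 187 d.

187 days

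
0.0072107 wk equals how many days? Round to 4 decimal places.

0.0505 days

1 wk = 7.00000 d.
Thus 0.0072107 × 7.00000 ≈ 0.0505 d.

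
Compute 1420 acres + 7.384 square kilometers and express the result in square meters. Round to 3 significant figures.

1.31e+7 square meters

1420 acre = 5.74654e+6 m² and 7.384 km² = 7.38400e+6 m².
5.74654e+6 + 7.38400e+6 ≈ 1.31e+7 m².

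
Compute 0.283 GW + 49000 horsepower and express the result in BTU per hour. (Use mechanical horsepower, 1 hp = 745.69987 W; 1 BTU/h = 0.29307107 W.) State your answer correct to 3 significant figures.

1.09e+9 BTU per hour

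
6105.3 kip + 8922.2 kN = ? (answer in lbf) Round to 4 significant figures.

6105.3 kip = 6.10530 × 10^6 lbf and 8922.2 kN = 2.00579 × 10^6 lbf.
6.10530 × 10^6 + 2.00579 × 10^6 ≈ 8.111 × 10^6 lbf.

8.111 × 10^6 lbf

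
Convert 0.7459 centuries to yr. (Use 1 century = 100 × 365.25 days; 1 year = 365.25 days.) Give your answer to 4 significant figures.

1 century = 100.000 yr.
0.7459 × 100.000 ≈ 74.59 yr.

74.59 yr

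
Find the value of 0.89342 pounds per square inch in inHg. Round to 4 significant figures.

1.819 inHg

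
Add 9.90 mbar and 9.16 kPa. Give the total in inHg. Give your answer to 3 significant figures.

3.00 inches of mercury

9.90 mbar = 0.292347 inHg and 9.16 kPa = 2.70495 inHg.
0.292347 + 2.70495 ≈ 3.00 inHg.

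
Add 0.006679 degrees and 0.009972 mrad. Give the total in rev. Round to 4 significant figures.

2.014e-5 rev

0.006679 ° = 1.85528e-5 rev and 0.009972 mrad = 1.58709e-6 rev.
1.85528e-5 + 1.58709e-6 ≈ 2.014e-5 rev.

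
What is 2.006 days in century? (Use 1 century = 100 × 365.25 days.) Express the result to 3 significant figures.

5.49e-5 centuries

1 day = 2.73785e-5 centuries.
Then 2.006 × 2.73785e-5 ≈ 5.49e-5 century.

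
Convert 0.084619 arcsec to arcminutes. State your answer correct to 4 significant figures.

1 arcsecond = 0.0166667 arcmin.
So 0.084619 × 0.0166667 ≈ 0.001410 arcmin.

0.001410 arcminutes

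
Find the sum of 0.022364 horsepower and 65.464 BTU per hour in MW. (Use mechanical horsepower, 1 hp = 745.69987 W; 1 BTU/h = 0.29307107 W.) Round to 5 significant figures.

3.5862e-5 megawatts

0.022364 hp = 1.66768e-5 MW and 65.464 BTU/h = 1.91856e-5 MW.
1.66768e-5 + 1.91856e-5 ≈ 3.5862e-5 MW.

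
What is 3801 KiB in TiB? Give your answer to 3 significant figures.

1 kibibyte = 9.31323 × 10^-10 tebibytes.
Then 3801 × 9.31323 × 10^-10 ≈ 3.54 × 10^-6 TiB.

3.54 × 10^-6 tebibytes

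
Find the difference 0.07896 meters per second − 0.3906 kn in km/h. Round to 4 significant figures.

-0.4391 km/h

0.07896 m/s = 0.284256 km/h and 0.3906 kn = 0.723391 km/h.
0.284256 − 0.723391 ≈ -0.4391 km/h.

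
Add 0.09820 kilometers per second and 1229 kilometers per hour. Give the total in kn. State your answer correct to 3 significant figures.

0.09820 km/s = 190.886 kn and 1229 km/h = 663.607 kn.
190.886 + 663.607 ≈ 854 kn.

854 kn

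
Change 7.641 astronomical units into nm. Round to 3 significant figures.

1 astronomical unit = 1.49598e+20 nm.
7.641 × 1.49598e+20 ≈ 1.14e+21 nm.

1.14e+21 nanometers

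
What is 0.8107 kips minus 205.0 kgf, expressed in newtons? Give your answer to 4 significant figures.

1596 newtons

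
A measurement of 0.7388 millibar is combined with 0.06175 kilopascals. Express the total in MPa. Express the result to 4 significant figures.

0.0001356 MPa

0.7388 mbar = 7.38800 × 10^-5 MPa and 0.06175 kPa = 6.17500 × 10^-5 MPa.
7.38800 × 10^-5 + 6.17500 × 10^-5 ≈ 0.0001356 MPa.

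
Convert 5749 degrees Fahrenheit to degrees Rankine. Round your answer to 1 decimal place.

°R = °F + 459.67.
Applying the formula gives 6208.7 °R.

6208.7 °R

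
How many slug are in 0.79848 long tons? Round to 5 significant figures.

1 long ton = 69.6213 slug.
Thus 0.79848 × 69.6213 ≈ 55.591 slug.

55.591 slugs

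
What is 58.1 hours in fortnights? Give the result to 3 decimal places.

0.173 fortnights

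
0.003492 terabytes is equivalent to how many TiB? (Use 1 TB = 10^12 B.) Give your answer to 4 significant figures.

1 terabyte = 0.909495 tebibytes.
So 0.003492 × 0.909495 ≈ 0.003176 TiB.

0.003176 TiB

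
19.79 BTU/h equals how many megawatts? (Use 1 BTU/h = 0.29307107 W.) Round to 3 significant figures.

5.80e-6 MW

1 BTU/h = 2.93071e-7 MW.
19.79 × 2.93071e-7 ≈ 5.80e-6 MW.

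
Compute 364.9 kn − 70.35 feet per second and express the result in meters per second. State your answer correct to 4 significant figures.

364.9 kn = 187.721 m/s and 70.35 ft/s = 21.4427 m/s.
187.721 − 21.4427 ≈ 166.3 m/s.

166.3 m/s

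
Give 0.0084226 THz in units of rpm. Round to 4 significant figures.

1 terahertz = 6.00000e+13 rpm.
So 0.0084226 × 6.00000e+13 ≈ 5.054e+11 rpm.

5.054e+11 rpm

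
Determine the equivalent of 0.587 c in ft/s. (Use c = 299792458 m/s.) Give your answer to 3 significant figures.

1 speed of light = 9.83571e+8 ft/s.
So 0.587 × 9.83571e+8 ≈ 5.77e+8 ft/s.

5.77e+8 ft/s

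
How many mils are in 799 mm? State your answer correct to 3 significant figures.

1 mm = 39.3701 mils.
So 799 × 39.3701 ≈ 31500 mil.

31500 mils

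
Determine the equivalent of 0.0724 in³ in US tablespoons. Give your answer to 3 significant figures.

0.0802 US tbsp

1 cubic inch = 1.10823 US tbsp.
So 0.0724 × 1.10823 ≈ 0.0802 US tbsp.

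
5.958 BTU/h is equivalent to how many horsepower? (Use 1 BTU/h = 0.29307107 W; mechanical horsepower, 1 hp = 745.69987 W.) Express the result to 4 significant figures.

0.002342 hp

1 BTU per hour = 0.000393015 hp.
5.958 × 0.000393015 ≈ 0.002342 hp.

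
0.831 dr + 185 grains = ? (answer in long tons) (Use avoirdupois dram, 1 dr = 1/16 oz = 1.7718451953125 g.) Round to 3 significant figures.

1.32 × 10^-5 long ton

0.831 dr = 1.44915 × 10^-6 long ton and 185 gr = 1.17985 × 10^-5 long ton.
1.44915 × 10^-6 + 1.17985 × 10^-5 ≈ 1.32 × 10^-5 long ton.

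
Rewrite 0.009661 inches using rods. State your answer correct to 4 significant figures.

1 inch = 0.00505051 rod.
So 0.009661 × 0.00505051 ≈ 4.879e-5 rod.

4.879e-5 rods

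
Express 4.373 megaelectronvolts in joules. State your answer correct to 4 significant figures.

7.006e-13 joules

1 megaelectronvolt = 1.60218e-13 J.
4.373 × 1.60218e-13 ≈ 7.006e-13 J.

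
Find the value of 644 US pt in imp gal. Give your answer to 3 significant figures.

1 US pint = 0.104084 imperial gallons.
644 × 0.104084 ≈ 67.0 imp gal.

67.0 imperial gallons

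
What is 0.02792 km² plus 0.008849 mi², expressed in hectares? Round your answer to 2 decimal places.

5.08 hectares

0.02792 km² = 2.79200 ha and 0.008849 mi² = 2.29188 ha.
2.79200 + 2.29188 ≈ 5.08 ha.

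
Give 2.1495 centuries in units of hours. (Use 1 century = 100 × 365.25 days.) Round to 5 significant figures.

1 century = 876600 h.
Thus 2.1495 × 876600 ≈ 1.8843e+6 h.

1.8843e+6 hours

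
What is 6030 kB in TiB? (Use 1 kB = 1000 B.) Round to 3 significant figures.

1 kB = 9.09495 × 10^-10 TiB.
6030 × 9.09495 × 10^-10 ≈ 5.48 × 10^-6 TiB.

5.48 × 10^-6 tebibytes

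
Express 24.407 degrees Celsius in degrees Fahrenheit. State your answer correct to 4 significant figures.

°F = °C × 9/5 + 32.
Applying the formula gives 75.93 °F.

75.93 degrees Fahrenheit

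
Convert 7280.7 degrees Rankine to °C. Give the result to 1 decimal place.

3771.7 °C

°R = (°C + 273.15) × 9/5.
Applying the formula gives 3771.7 °C.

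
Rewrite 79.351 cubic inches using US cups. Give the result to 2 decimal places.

5.50 US cups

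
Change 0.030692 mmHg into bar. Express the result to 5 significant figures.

4.0919e-5 bar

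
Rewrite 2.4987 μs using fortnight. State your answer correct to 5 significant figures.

2.0657e-12 fortnight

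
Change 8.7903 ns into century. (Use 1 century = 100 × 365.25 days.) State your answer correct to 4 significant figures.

1 nanosecond = 3.16881e-19 century.
8.7903 × 3.16881e-19 ≈ 2.785e-18 century.

2.785e-18 century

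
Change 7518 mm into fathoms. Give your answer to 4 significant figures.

4.111 fathom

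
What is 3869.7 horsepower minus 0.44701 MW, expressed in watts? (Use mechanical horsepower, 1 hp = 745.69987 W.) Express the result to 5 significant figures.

3869.7 hp = 2.88563 × 10^6 W and 0.44701 MW = 447010 W.
2.88563 × 10^6 − 447010 ≈ 2.4386 × 10^6 W.

2.4386 × 10^6 W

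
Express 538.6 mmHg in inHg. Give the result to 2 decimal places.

1 millimeter of mercury = 0.0393701 inHg.
538.6 × 0.0393701 ≈ 21.20 inHg.

21.20 inHg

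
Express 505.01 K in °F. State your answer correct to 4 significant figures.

449.3 °F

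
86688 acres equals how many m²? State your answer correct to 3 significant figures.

3.51e+8 square meters

1 acre = 4046.86 m².
Then 86688 × 4046.86 ≈ 3.51e+8 m².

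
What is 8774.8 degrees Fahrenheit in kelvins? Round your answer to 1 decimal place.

5130.3 K

K = (°F + 459.67) × 5/9.
Applying the formula gives 5130.3 K.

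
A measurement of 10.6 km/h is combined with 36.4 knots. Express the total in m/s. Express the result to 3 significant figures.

10.6 km/h = 2.94444 m/s and 36.4 kn = 18.7258 m/s.
2.94444 + 18.7258 ≈ 21.7 m/s.

21.7 m/s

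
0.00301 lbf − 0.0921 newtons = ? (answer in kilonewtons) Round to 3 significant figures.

-7.87 × 10^-5 kilonewtons

0.00301 lbf = 1.33891 × 10^-5 kN and 0.0921 N = 9.21000 × 10^-5 kN.
1.33891 × 10^-5 − 9.21000 × 10^-5 ≈ -7.87 × 10^-5 kN.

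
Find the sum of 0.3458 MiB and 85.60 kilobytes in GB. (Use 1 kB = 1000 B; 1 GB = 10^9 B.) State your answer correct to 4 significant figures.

0.0004482 gigabytes

0.3458 MiB = 0.000362598 GB and 85.60 kB = 8.56000e-5 GB.
0.000362598 + 8.56000e-5 ≈ 0.0004482 GB.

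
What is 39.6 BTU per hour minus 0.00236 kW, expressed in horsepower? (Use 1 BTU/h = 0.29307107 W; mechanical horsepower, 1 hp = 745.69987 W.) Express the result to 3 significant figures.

0.0124 hp

39.6 BTU/h = 0.0155634 hp and 0.00236 kW = 0.00316481 hp.
0.0155634 − 0.00316481 ≈ 0.0124 hp.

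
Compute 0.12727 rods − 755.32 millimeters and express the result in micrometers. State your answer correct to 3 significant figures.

-115000 μm

0.12727 rod = 640066 μm and 755.32 mm = 755320 μm.
640066 − 755320 ≈ -115000 μm.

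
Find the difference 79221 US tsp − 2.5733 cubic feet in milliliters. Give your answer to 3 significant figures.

318000 mL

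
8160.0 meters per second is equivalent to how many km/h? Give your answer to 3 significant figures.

29400 km/h

1 meter per second = 3.60000 kilometers per hour.
Then 8160.0 × 3.60000 ≈ 29400 km/h.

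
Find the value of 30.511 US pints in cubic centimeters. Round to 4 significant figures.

1 US pint = 473.176 cm³.
Thus 30.511 × 473.176 ≈ 14440 cm³.

14440 cubic centimeters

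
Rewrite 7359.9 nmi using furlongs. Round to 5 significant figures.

67757 furlong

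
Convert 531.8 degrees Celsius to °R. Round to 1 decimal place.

°R = (°C + 273.15) × 9/5.
Applying the formula gives 1448.9 °R.

1448.9 °R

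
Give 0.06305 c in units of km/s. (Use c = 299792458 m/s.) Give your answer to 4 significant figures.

18900 km/s

1 speed of light = 299792 km/s.
So 0.06305 × 299792 ≈ 18900 km/s.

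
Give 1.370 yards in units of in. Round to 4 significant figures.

1 yard = 36.0000 in.
1.370 × 36.0000 ≈ 49.32 in.

49.32 in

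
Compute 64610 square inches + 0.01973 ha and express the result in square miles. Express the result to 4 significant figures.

64610 in² = 1.60942e-5 mi² and 0.01973 ha = 7.61780e-5 mi².
1.60942e-5 + 7.61780e-5 ≈ 9.227e-5 mi².

9.227e-5 square miles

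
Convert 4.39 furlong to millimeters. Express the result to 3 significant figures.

883000 mm

1 furlong = 201168 mm.
4.39 × 201168 ≈ 883000 mm.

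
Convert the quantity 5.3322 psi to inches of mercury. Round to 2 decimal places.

10.86 inHg

1 psi = 2.03602 inches of mercury.
5.3322 × 2.03602 ≈ 10.86 inHg.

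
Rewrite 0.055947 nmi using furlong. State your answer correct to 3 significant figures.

1 nautical mile = 9.20624 furlongs.
0.055947 × 9.20624 ≈ 0.515 furlong.

0.515 furlong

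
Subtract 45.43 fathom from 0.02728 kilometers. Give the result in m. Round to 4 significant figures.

-55.80 meters

0.02728 km = 27.2800 m and 45.43 fathom = 83.0824 m.
27.2800 − 83.0824 ≈ -55.80 m.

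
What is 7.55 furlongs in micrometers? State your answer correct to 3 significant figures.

1 furlong = 2.01168e+8 micrometers.
Then 7.55 × 2.01168e+8 ≈ 1.52e+9 μm.

1.52e+9 μm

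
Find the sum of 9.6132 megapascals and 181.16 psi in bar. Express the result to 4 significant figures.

9.6132 MPa = 96.1320 bar and 181.16 psi = 12.4905 bar.
96.1320 + 12.4905 ≈ 108.6 bar.

108.6 bar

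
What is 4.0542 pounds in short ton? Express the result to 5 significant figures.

0.0020271 short tons

1 pound = 0.000500000 short ton.
So 4.0542 × 0.000500000 ≈ 0.0020271 short ton.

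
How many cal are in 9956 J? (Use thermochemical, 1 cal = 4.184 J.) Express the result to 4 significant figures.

1 J = 0.239006 cal.
Then 9956 × 0.239006 ≈ 2380 cal.

2380 calories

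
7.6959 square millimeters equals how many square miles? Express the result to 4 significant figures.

1 mm² = 3.86102e-13 square miles.
7.6959 × 3.86102e-13 ≈ 2.971e-12 mi².

2.971e-12 mi²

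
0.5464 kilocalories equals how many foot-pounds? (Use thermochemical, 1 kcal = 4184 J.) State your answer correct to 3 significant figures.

1 kcal = 3085.96 foot-pounds.
0.5464 × 3085.96 ≈ 1690 ft·lbf.

1690 ft·lbf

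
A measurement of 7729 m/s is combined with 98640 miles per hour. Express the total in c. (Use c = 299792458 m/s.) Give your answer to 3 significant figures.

0.000173 c

7729 m/s = 2.57812e-5 c and 98640 mph = 0.000147089 c.
2.57812e-5 + 0.000147089 ≈ 0.000173 c.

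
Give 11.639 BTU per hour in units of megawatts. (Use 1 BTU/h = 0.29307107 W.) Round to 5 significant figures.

1 BTU/h = 2.93071e-7 MW.
Thus 11.639 × 2.93071e-7 ≈ 3.4111e-6 MW.

3.4111e-6 megawatts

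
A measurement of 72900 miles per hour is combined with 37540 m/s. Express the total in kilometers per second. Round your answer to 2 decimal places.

70.13 kilometers per second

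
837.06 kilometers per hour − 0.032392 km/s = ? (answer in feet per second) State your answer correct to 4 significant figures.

837.06 km/h = 762.850 ft/s and 0.032392 km/s = 106.273 ft/s.
762.850 − 106.273 ≈ 656.6 ft/s.

656.6 ft/s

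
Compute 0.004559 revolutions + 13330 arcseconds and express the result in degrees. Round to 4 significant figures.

0.004559 rev = 1.64124 ° and 13330 arcsec = 3.70278 °.
1.64124 + 3.70278 ≈ 5.344 °.

5.344 degrees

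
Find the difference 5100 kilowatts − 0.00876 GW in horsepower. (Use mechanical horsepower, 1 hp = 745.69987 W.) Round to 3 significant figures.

5100 kW = 6839.21 hp and 0.00876 GW = 11747.4 hp.
6839.21 − 11747.4 ≈ -4910 hp.

-4910 hp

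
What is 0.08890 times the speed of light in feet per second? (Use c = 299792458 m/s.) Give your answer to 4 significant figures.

8.744e+7 ft/s

1 c = 9.83571e+8 ft/s.
Thus 0.08890 × 9.83571e+8 ≈ 8.744e+7 ft/s.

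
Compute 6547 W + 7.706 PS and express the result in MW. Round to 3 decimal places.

0.012 MW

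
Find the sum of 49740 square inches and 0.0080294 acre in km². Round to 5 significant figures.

49740 in² = 3.20903 × 10^-5 km² and 0.0080294 acre = 3.24938 × 10^-5 km².
3.20903 × 10^-5 + 3.24938 × 10^-5 ≈ 6.4584 × 10^-5 km².

6.4584 × 10^-5 km²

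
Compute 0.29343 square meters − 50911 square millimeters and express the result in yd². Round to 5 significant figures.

0.29343 m² = 0.350939 yd² and 50911 mm² = 0.0608890 yd².
0.350939 − 0.0608890 ≈ 0.29005 yd².

0.29005 yd²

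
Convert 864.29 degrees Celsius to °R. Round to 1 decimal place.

2047.4 °R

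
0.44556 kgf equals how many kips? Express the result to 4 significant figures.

1 kilogram-force = 0.00220462 kip.
Thus 0.44556 × 0.00220462 ≈ 0.0009823 kip.

0.0009823 kip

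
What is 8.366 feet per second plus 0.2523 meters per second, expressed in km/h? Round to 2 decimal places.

10.09 km/h

8.366 ft/s = 9.17984 km/h and 0.2523 m/s = 0.908280 km/h.
9.17984 + 0.908280 ≈ 10.09 km/h.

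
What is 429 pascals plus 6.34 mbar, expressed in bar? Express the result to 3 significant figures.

429 Pa = 0.00429000 bar and 6.34 mbar = 0.00634000 bar.
0.00429000 + 0.00634000 ≈ 0.0106 bar.

0.0106 bar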